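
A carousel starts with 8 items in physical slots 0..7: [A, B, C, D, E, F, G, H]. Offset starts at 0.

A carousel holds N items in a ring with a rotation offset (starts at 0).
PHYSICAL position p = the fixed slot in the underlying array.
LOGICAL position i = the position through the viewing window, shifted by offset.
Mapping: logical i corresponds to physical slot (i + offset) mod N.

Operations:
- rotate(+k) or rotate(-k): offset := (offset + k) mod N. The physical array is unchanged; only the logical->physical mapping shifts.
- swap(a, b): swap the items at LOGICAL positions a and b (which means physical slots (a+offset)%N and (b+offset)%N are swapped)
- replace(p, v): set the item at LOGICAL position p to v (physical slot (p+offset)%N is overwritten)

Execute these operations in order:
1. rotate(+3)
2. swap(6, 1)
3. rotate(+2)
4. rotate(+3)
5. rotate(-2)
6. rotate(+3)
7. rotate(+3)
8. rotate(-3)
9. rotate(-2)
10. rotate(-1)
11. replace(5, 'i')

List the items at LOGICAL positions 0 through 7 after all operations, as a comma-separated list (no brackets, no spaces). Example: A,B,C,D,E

Answer: G,H,A,E,C,i,B,F

Derivation:
After op 1 (rotate(+3)): offset=3, physical=[A,B,C,D,E,F,G,H], logical=[D,E,F,G,H,A,B,C]
After op 2 (swap(6, 1)): offset=3, physical=[A,E,C,D,B,F,G,H], logical=[D,B,F,G,H,A,E,C]
After op 3 (rotate(+2)): offset=5, physical=[A,E,C,D,B,F,G,H], logical=[F,G,H,A,E,C,D,B]
After op 4 (rotate(+3)): offset=0, physical=[A,E,C,D,B,F,G,H], logical=[A,E,C,D,B,F,G,H]
After op 5 (rotate(-2)): offset=6, physical=[A,E,C,D,B,F,G,H], logical=[G,H,A,E,C,D,B,F]
After op 6 (rotate(+3)): offset=1, physical=[A,E,C,D,B,F,G,H], logical=[E,C,D,B,F,G,H,A]
After op 7 (rotate(+3)): offset=4, physical=[A,E,C,D,B,F,G,H], logical=[B,F,G,H,A,E,C,D]
After op 8 (rotate(-3)): offset=1, physical=[A,E,C,D,B,F,G,H], logical=[E,C,D,B,F,G,H,A]
After op 9 (rotate(-2)): offset=7, physical=[A,E,C,D,B,F,G,H], logical=[H,A,E,C,D,B,F,G]
After op 10 (rotate(-1)): offset=6, physical=[A,E,C,D,B,F,G,H], logical=[G,H,A,E,C,D,B,F]
After op 11 (replace(5, 'i')): offset=6, physical=[A,E,C,i,B,F,G,H], logical=[G,H,A,E,C,i,B,F]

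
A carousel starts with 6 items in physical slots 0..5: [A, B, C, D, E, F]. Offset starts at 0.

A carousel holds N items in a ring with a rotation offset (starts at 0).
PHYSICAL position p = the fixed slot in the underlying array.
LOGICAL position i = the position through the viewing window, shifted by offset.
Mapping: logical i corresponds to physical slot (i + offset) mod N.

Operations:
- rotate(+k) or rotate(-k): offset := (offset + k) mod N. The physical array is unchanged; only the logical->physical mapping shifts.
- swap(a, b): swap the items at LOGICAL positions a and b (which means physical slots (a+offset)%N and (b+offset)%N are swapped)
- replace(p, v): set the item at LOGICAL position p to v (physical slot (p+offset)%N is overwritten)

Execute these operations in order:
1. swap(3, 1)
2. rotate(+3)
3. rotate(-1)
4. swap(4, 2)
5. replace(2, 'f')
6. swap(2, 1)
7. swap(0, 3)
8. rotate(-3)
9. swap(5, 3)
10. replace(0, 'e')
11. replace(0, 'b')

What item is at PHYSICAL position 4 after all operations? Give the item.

After op 1 (swap(3, 1)): offset=0, physical=[A,D,C,B,E,F], logical=[A,D,C,B,E,F]
After op 2 (rotate(+3)): offset=3, physical=[A,D,C,B,E,F], logical=[B,E,F,A,D,C]
After op 3 (rotate(-1)): offset=2, physical=[A,D,C,B,E,F], logical=[C,B,E,F,A,D]
After op 4 (swap(4, 2)): offset=2, physical=[E,D,C,B,A,F], logical=[C,B,A,F,E,D]
After op 5 (replace(2, 'f')): offset=2, physical=[E,D,C,B,f,F], logical=[C,B,f,F,E,D]
After op 6 (swap(2, 1)): offset=2, physical=[E,D,C,f,B,F], logical=[C,f,B,F,E,D]
After op 7 (swap(0, 3)): offset=2, physical=[E,D,F,f,B,C], logical=[F,f,B,C,E,D]
After op 8 (rotate(-3)): offset=5, physical=[E,D,F,f,B,C], logical=[C,E,D,F,f,B]
After op 9 (swap(5, 3)): offset=5, physical=[E,D,B,f,F,C], logical=[C,E,D,B,f,F]
After op 10 (replace(0, 'e')): offset=5, physical=[E,D,B,f,F,e], logical=[e,E,D,B,f,F]
After op 11 (replace(0, 'b')): offset=5, physical=[E,D,B,f,F,b], logical=[b,E,D,B,f,F]

Answer: F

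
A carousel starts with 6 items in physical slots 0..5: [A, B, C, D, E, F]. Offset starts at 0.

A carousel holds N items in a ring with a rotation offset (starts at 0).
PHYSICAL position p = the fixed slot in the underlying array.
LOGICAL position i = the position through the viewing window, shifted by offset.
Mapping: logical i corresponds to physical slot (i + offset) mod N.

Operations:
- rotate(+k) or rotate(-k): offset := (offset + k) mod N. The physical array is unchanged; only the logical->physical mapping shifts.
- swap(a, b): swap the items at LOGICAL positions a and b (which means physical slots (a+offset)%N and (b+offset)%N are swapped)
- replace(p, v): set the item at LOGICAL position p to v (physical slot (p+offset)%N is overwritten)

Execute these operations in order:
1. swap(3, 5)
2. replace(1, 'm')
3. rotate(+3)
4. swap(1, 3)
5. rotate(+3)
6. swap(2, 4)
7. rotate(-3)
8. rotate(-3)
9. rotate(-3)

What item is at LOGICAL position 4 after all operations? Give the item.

Answer: m

Derivation:
After op 1 (swap(3, 5)): offset=0, physical=[A,B,C,F,E,D], logical=[A,B,C,F,E,D]
After op 2 (replace(1, 'm')): offset=0, physical=[A,m,C,F,E,D], logical=[A,m,C,F,E,D]
After op 3 (rotate(+3)): offset=3, physical=[A,m,C,F,E,D], logical=[F,E,D,A,m,C]
After op 4 (swap(1, 3)): offset=3, physical=[E,m,C,F,A,D], logical=[F,A,D,E,m,C]
After op 5 (rotate(+3)): offset=0, physical=[E,m,C,F,A,D], logical=[E,m,C,F,A,D]
After op 6 (swap(2, 4)): offset=0, physical=[E,m,A,F,C,D], logical=[E,m,A,F,C,D]
After op 7 (rotate(-3)): offset=3, physical=[E,m,A,F,C,D], logical=[F,C,D,E,m,A]
After op 8 (rotate(-3)): offset=0, physical=[E,m,A,F,C,D], logical=[E,m,A,F,C,D]
After op 9 (rotate(-3)): offset=3, physical=[E,m,A,F,C,D], logical=[F,C,D,E,m,A]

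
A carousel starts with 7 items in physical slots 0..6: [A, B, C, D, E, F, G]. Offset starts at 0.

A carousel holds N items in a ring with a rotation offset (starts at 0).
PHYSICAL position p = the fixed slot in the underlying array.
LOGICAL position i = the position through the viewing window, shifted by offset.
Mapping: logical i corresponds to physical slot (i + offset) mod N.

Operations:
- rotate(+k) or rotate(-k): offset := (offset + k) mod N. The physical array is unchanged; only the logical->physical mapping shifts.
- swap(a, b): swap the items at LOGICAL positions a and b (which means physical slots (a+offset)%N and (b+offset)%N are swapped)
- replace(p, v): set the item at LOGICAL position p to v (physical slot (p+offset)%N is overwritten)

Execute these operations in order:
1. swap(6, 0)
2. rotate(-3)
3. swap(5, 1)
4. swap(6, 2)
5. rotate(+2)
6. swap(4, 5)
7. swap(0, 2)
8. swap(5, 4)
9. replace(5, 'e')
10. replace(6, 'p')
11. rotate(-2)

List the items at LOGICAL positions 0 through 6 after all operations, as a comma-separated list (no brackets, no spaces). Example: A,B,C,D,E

After op 1 (swap(6, 0)): offset=0, physical=[G,B,C,D,E,F,A], logical=[G,B,C,D,E,F,A]
After op 2 (rotate(-3)): offset=4, physical=[G,B,C,D,E,F,A], logical=[E,F,A,G,B,C,D]
After op 3 (swap(5, 1)): offset=4, physical=[G,B,F,D,E,C,A], logical=[E,C,A,G,B,F,D]
After op 4 (swap(6, 2)): offset=4, physical=[G,B,F,A,E,C,D], logical=[E,C,D,G,B,F,A]
After op 5 (rotate(+2)): offset=6, physical=[G,B,F,A,E,C,D], logical=[D,G,B,F,A,E,C]
After op 6 (swap(4, 5)): offset=6, physical=[G,B,F,E,A,C,D], logical=[D,G,B,F,E,A,C]
After op 7 (swap(0, 2)): offset=6, physical=[G,D,F,E,A,C,B], logical=[B,G,D,F,E,A,C]
After op 8 (swap(5, 4)): offset=6, physical=[G,D,F,A,E,C,B], logical=[B,G,D,F,A,E,C]
After op 9 (replace(5, 'e')): offset=6, physical=[G,D,F,A,e,C,B], logical=[B,G,D,F,A,e,C]
After op 10 (replace(6, 'p')): offset=6, physical=[G,D,F,A,e,p,B], logical=[B,G,D,F,A,e,p]
After op 11 (rotate(-2)): offset=4, physical=[G,D,F,A,e,p,B], logical=[e,p,B,G,D,F,A]

Answer: e,p,B,G,D,F,A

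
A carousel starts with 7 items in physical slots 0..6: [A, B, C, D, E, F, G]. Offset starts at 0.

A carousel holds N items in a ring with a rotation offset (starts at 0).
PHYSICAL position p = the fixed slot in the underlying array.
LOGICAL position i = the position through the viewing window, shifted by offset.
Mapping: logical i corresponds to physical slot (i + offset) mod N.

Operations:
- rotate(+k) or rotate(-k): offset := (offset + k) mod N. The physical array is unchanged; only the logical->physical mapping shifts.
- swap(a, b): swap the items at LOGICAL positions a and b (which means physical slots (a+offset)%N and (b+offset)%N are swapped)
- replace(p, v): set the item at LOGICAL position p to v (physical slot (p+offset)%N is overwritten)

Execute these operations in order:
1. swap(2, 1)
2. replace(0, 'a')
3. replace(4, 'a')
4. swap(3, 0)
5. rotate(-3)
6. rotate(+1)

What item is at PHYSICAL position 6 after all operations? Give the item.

Answer: G

Derivation:
After op 1 (swap(2, 1)): offset=0, physical=[A,C,B,D,E,F,G], logical=[A,C,B,D,E,F,G]
After op 2 (replace(0, 'a')): offset=0, physical=[a,C,B,D,E,F,G], logical=[a,C,B,D,E,F,G]
After op 3 (replace(4, 'a')): offset=0, physical=[a,C,B,D,a,F,G], logical=[a,C,B,D,a,F,G]
After op 4 (swap(3, 0)): offset=0, physical=[D,C,B,a,a,F,G], logical=[D,C,B,a,a,F,G]
After op 5 (rotate(-3)): offset=4, physical=[D,C,B,a,a,F,G], logical=[a,F,G,D,C,B,a]
After op 6 (rotate(+1)): offset=5, physical=[D,C,B,a,a,F,G], logical=[F,G,D,C,B,a,a]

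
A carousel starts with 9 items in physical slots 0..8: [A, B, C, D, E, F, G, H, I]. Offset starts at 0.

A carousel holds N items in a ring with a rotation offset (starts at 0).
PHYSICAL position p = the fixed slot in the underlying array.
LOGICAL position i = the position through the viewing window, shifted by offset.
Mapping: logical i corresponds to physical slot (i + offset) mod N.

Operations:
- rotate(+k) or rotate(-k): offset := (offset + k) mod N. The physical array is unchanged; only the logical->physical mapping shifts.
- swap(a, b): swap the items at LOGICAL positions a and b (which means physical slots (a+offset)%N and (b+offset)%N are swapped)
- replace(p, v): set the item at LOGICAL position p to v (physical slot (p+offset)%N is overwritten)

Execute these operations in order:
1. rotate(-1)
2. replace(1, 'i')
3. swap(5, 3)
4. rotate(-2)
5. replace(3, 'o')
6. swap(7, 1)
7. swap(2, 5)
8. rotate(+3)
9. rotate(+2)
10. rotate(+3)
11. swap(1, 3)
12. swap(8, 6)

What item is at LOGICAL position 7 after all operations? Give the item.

Answer: D

Derivation:
After op 1 (rotate(-1)): offset=8, physical=[A,B,C,D,E,F,G,H,I], logical=[I,A,B,C,D,E,F,G,H]
After op 2 (replace(1, 'i')): offset=8, physical=[i,B,C,D,E,F,G,H,I], logical=[I,i,B,C,D,E,F,G,H]
After op 3 (swap(5, 3)): offset=8, physical=[i,B,E,D,C,F,G,H,I], logical=[I,i,B,E,D,C,F,G,H]
After op 4 (rotate(-2)): offset=6, physical=[i,B,E,D,C,F,G,H,I], logical=[G,H,I,i,B,E,D,C,F]
After op 5 (replace(3, 'o')): offset=6, physical=[o,B,E,D,C,F,G,H,I], logical=[G,H,I,o,B,E,D,C,F]
After op 6 (swap(7, 1)): offset=6, physical=[o,B,E,D,H,F,G,C,I], logical=[G,C,I,o,B,E,D,H,F]
After op 7 (swap(2, 5)): offset=6, physical=[o,B,I,D,H,F,G,C,E], logical=[G,C,E,o,B,I,D,H,F]
After op 8 (rotate(+3)): offset=0, physical=[o,B,I,D,H,F,G,C,E], logical=[o,B,I,D,H,F,G,C,E]
After op 9 (rotate(+2)): offset=2, physical=[o,B,I,D,H,F,G,C,E], logical=[I,D,H,F,G,C,E,o,B]
After op 10 (rotate(+3)): offset=5, physical=[o,B,I,D,H,F,G,C,E], logical=[F,G,C,E,o,B,I,D,H]
After op 11 (swap(1, 3)): offset=5, physical=[o,B,I,D,H,F,E,C,G], logical=[F,E,C,G,o,B,I,D,H]
After op 12 (swap(8, 6)): offset=5, physical=[o,B,H,D,I,F,E,C,G], logical=[F,E,C,G,o,B,H,D,I]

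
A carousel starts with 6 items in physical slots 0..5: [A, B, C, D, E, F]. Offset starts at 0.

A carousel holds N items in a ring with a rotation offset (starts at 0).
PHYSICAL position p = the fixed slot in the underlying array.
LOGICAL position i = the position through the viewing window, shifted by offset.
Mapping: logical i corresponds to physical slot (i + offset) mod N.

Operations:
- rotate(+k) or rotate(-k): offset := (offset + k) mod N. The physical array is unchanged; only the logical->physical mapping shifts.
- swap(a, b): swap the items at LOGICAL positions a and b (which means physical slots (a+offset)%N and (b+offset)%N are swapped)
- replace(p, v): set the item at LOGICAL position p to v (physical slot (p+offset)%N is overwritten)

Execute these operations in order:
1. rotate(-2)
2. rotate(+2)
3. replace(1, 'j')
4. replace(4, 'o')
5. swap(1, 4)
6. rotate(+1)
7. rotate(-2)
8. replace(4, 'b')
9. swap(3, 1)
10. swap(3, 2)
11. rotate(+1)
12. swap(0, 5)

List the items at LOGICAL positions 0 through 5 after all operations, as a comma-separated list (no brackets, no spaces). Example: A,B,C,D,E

After op 1 (rotate(-2)): offset=4, physical=[A,B,C,D,E,F], logical=[E,F,A,B,C,D]
After op 2 (rotate(+2)): offset=0, physical=[A,B,C,D,E,F], logical=[A,B,C,D,E,F]
After op 3 (replace(1, 'j')): offset=0, physical=[A,j,C,D,E,F], logical=[A,j,C,D,E,F]
After op 4 (replace(4, 'o')): offset=0, physical=[A,j,C,D,o,F], logical=[A,j,C,D,o,F]
After op 5 (swap(1, 4)): offset=0, physical=[A,o,C,D,j,F], logical=[A,o,C,D,j,F]
After op 6 (rotate(+1)): offset=1, physical=[A,o,C,D,j,F], logical=[o,C,D,j,F,A]
After op 7 (rotate(-2)): offset=5, physical=[A,o,C,D,j,F], logical=[F,A,o,C,D,j]
After op 8 (replace(4, 'b')): offset=5, physical=[A,o,C,b,j,F], logical=[F,A,o,C,b,j]
After op 9 (swap(3, 1)): offset=5, physical=[C,o,A,b,j,F], logical=[F,C,o,A,b,j]
After op 10 (swap(3, 2)): offset=5, physical=[C,A,o,b,j,F], logical=[F,C,A,o,b,j]
After op 11 (rotate(+1)): offset=0, physical=[C,A,o,b,j,F], logical=[C,A,o,b,j,F]
After op 12 (swap(0, 5)): offset=0, physical=[F,A,o,b,j,C], logical=[F,A,o,b,j,C]

Answer: F,A,o,b,j,C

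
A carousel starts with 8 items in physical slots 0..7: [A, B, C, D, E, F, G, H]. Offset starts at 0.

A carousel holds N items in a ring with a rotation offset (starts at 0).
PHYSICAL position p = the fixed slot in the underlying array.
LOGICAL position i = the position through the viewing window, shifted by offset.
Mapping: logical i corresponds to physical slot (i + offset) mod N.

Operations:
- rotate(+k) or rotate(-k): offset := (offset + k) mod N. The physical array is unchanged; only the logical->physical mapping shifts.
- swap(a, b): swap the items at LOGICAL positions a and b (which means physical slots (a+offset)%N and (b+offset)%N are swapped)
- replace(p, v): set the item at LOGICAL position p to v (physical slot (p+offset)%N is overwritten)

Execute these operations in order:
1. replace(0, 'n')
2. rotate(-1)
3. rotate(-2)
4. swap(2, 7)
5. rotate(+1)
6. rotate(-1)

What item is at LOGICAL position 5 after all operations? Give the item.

Answer: C

Derivation:
After op 1 (replace(0, 'n')): offset=0, physical=[n,B,C,D,E,F,G,H], logical=[n,B,C,D,E,F,G,H]
After op 2 (rotate(-1)): offset=7, physical=[n,B,C,D,E,F,G,H], logical=[H,n,B,C,D,E,F,G]
After op 3 (rotate(-2)): offset=5, physical=[n,B,C,D,E,F,G,H], logical=[F,G,H,n,B,C,D,E]
After op 4 (swap(2, 7)): offset=5, physical=[n,B,C,D,H,F,G,E], logical=[F,G,E,n,B,C,D,H]
After op 5 (rotate(+1)): offset=6, physical=[n,B,C,D,H,F,G,E], logical=[G,E,n,B,C,D,H,F]
After op 6 (rotate(-1)): offset=5, physical=[n,B,C,D,H,F,G,E], logical=[F,G,E,n,B,C,D,H]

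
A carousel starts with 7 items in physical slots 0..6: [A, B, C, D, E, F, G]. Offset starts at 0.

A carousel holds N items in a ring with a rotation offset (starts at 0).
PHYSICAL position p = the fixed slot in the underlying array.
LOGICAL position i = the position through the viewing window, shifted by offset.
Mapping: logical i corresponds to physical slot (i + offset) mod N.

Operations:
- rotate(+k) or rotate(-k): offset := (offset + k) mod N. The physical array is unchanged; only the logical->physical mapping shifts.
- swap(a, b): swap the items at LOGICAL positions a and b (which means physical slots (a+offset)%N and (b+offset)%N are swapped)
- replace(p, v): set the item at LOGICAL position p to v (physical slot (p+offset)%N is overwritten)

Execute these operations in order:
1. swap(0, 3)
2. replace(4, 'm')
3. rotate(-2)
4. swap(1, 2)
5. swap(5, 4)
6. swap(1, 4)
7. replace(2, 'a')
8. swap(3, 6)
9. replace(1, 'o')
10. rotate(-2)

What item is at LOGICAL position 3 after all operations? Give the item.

Answer: o

Derivation:
After op 1 (swap(0, 3)): offset=0, physical=[D,B,C,A,E,F,G], logical=[D,B,C,A,E,F,G]
After op 2 (replace(4, 'm')): offset=0, physical=[D,B,C,A,m,F,G], logical=[D,B,C,A,m,F,G]
After op 3 (rotate(-2)): offset=5, physical=[D,B,C,A,m,F,G], logical=[F,G,D,B,C,A,m]
After op 4 (swap(1, 2)): offset=5, physical=[G,B,C,A,m,F,D], logical=[F,D,G,B,C,A,m]
After op 5 (swap(5, 4)): offset=5, physical=[G,B,A,C,m,F,D], logical=[F,D,G,B,A,C,m]
After op 6 (swap(1, 4)): offset=5, physical=[G,B,D,C,m,F,A], logical=[F,A,G,B,D,C,m]
After op 7 (replace(2, 'a')): offset=5, physical=[a,B,D,C,m,F,A], logical=[F,A,a,B,D,C,m]
After op 8 (swap(3, 6)): offset=5, physical=[a,m,D,C,B,F,A], logical=[F,A,a,m,D,C,B]
After op 9 (replace(1, 'o')): offset=5, physical=[a,m,D,C,B,F,o], logical=[F,o,a,m,D,C,B]
After op 10 (rotate(-2)): offset=3, physical=[a,m,D,C,B,F,o], logical=[C,B,F,o,a,m,D]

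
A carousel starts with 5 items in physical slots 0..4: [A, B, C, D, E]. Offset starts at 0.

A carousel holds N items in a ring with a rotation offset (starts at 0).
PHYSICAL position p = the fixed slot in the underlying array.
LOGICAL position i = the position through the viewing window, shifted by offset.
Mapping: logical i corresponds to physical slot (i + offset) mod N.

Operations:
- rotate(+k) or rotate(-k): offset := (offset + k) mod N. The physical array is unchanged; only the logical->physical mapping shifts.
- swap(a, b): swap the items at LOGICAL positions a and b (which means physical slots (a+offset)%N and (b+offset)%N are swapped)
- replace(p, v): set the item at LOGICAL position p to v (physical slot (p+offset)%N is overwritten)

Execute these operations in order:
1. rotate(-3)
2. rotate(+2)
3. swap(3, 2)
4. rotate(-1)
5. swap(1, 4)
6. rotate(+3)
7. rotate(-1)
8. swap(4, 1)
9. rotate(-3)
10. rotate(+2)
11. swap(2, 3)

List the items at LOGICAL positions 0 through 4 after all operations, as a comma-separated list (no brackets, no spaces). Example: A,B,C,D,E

Answer: C,A,E,B,D

Derivation:
After op 1 (rotate(-3)): offset=2, physical=[A,B,C,D,E], logical=[C,D,E,A,B]
After op 2 (rotate(+2)): offset=4, physical=[A,B,C,D,E], logical=[E,A,B,C,D]
After op 3 (swap(3, 2)): offset=4, physical=[A,C,B,D,E], logical=[E,A,C,B,D]
After op 4 (rotate(-1)): offset=3, physical=[A,C,B,D,E], logical=[D,E,A,C,B]
After op 5 (swap(1, 4)): offset=3, physical=[A,C,E,D,B], logical=[D,B,A,C,E]
After op 6 (rotate(+3)): offset=1, physical=[A,C,E,D,B], logical=[C,E,D,B,A]
After op 7 (rotate(-1)): offset=0, physical=[A,C,E,D,B], logical=[A,C,E,D,B]
After op 8 (swap(4, 1)): offset=0, physical=[A,B,E,D,C], logical=[A,B,E,D,C]
After op 9 (rotate(-3)): offset=2, physical=[A,B,E,D,C], logical=[E,D,C,A,B]
After op 10 (rotate(+2)): offset=4, physical=[A,B,E,D,C], logical=[C,A,B,E,D]
After op 11 (swap(2, 3)): offset=4, physical=[A,E,B,D,C], logical=[C,A,E,B,D]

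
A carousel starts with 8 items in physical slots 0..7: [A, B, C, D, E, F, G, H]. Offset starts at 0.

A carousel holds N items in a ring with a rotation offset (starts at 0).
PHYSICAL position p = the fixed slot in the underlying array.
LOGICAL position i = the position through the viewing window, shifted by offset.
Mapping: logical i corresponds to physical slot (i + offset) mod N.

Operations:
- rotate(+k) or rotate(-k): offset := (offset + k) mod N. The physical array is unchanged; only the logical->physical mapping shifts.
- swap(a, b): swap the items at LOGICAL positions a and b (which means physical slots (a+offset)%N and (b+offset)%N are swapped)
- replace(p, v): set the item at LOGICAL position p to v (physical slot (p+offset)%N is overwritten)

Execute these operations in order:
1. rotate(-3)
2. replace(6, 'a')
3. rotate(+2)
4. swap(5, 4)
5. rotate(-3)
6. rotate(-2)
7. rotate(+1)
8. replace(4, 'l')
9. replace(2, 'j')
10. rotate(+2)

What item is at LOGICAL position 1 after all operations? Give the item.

Answer: G

Derivation:
After op 1 (rotate(-3)): offset=5, physical=[A,B,C,D,E,F,G,H], logical=[F,G,H,A,B,C,D,E]
After op 2 (replace(6, 'a')): offset=5, physical=[A,B,C,a,E,F,G,H], logical=[F,G,H,A,B,C,a,E]
After op 3 (rotate(+2)): offset=7, physical=[A,B,C,a,E,F,G,H], logical=[H,A,B,C,a,E,F,G]
After op 4 (swap(5, 4)): offset=7, physical=[A,B,C,E,a,F,G,H], logical=[H,A,B,C,E,a,F,G]
After op 5 (rotate(-3)): offset=4, physical=[A,B,C,E,a,F,G,H], logical=[a,F,G,H,A,B,C,E]
After op 6 (rotate(-2)): offset=2, physical=[A,B,C,E,a,F,G,H], logical=[C,E,a,F,G,H,A,B]
After op 7 (rotate(+1)): offset=3, physical=[A,B,C,E,a,F,G,H], logical=[E,a,F,G,H,A,B,C]
After op 8 (replace(4, 'l')): offset=3, physical=[A,B,C,E,a,F,G,l], logical=[E,a,F,G,l,A,B,C]
After op 9 (replace(2, 'j')): offset=3, physical=[A,B,C,E,a,j,G,l], logical=[E,a,j,G,l,A,B,C]
After op 10 (rotate(+2)): offset=5, physical=[A,B,C,E,a,j,G,l], logical=[j,G,l,A,B,C,E,a]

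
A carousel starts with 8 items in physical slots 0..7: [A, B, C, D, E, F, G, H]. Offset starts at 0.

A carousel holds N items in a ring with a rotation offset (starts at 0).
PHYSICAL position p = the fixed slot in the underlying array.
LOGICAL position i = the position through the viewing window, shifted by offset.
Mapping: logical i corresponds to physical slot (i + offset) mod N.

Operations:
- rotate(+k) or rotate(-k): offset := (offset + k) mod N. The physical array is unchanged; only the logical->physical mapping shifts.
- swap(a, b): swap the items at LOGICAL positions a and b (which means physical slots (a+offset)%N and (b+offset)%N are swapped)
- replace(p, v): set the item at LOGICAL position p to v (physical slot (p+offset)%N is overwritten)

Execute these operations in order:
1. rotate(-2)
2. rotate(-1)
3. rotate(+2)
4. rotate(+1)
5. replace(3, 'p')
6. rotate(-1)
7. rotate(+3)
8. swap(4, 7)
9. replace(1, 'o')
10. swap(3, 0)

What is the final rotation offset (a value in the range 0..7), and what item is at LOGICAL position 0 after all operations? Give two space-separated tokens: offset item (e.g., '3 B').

After op 1 (rotate(-2)): offset=6, physical=[A,B,C,D,E,F,G,H], logical=[G,H,A,B,C,D,E,F]
After op 2 (rotate(-1)): offset=5, physical=[A,B,C,D,E,F,G,H], logical=[F,G,H,A,B,C,D,E]
After op 3 (rotate(+2)): offset=7, physical=[A,B,C,D,E,F,G,H], logical=[H,A,B,C,D,E,F,G]
After op 4 (rotate(+1)): offset=0, physical=[A,B,C,D,E,F,G,H], logical=[A,B,C,D,E,F,G,H]
After op 5 (replace(3, 'p')): offset=0, physical=[A,B,C,p,E,F,G,H], logical=[A,B,C,p,E,F,G,H]
After op 6 (rotate(-1)): offset=7, physical=[A,B,C,p,E,F,G,H], logical=[H,A,B,C,p,E,F,G]
After op 7 (rotate(+3)): offset=2, physical=[A,B,C,p,E,F,G,H], logical=[C,p,E,F,G,H,A,B]
After op 8 (swap(4, 7)): offset=2, physical=[A,G,C,p,E,F,B,H], logical=[C,p,E,F,B,H,A,G]
After op 9 (replace(1, 'o')): offset=2, physical=[A,G,C,o,E,F,B,H], logical=[C,o,E,F,B,H,A,G]
After op 10 (swap(3, 0)): offset=2, physical=[A,G,F,o,E,C,B,H], logical=[F,o,E,C,B,H,A,G]

Answer: 2 F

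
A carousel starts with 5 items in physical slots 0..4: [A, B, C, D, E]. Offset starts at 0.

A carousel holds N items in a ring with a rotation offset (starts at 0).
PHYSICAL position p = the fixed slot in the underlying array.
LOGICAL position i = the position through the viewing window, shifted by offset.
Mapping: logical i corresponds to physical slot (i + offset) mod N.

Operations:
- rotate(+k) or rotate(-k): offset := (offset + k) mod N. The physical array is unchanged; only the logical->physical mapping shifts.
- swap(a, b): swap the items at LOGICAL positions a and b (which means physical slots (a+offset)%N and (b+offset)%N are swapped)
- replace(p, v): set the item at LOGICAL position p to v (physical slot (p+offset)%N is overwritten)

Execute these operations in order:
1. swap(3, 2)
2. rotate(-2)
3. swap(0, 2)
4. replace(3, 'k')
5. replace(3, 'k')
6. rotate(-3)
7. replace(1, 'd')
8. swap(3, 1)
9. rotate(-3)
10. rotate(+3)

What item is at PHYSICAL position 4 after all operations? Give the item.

Answer: E

Derivation:
After op 1 (swap(3, 2)): offset=0, physical=[A,B,D,C,E], logical=[A,B,D,C,E]
After op 2 (rotate(-2)): offset=3, physical=[A,B,D,C,E], logical=[C,E,A,B,D]
After op 3 (swap(0, 2)): offset=3, physical=[C,B,D,A,E], logical=[A,E,C,B,D]
After op 4 (replace(3, 'k')): offset=3, physical=[C,k,D,A,E], logical=[A,E,C,k,D]
After op 5 (replace(3, 'k')): offset=3, physical=[C,k,D,A,E], logical=[A,E,C,k,D]
After op 6 (rotate(-3)): offset=0, physical=[C,k,D,A,E], logical=[C,k,D,A,E]
After op 7 (replace(1, 'd')): offset=0, physical=[C,d,D,A,E], logical=[C,d,D,A,E]
After op 8 (swap(3, 1)): offset=0, physical=[C,A,D,d,E], logical=[C,A,D,d,E]
After op 9 (rotate(-3)): offset=2, physical=[C,A,D,d,E], logical=[D,d,E,C,A]
After op 10 (rotate(+3)): offset=0, physical=[C,A,D,d,E], logical=[C,A,D,d,E]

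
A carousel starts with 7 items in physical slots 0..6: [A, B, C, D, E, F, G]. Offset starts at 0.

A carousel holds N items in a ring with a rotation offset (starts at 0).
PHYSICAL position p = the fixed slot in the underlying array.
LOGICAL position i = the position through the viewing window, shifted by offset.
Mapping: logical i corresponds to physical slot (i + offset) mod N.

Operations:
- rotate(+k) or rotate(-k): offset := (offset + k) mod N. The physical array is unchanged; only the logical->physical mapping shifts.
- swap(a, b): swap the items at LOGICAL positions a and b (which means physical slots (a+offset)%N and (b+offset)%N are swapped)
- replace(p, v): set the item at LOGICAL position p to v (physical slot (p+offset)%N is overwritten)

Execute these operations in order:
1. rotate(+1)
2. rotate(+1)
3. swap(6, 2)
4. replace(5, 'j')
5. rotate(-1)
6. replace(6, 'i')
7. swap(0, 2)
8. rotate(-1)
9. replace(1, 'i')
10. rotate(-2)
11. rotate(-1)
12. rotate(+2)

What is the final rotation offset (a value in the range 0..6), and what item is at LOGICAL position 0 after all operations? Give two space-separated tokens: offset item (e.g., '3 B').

Answer: 6 G

Derivation:
After op 1 (rotate(+1)): offset=1, physical=[A,B,C,D,E,F,G], logical=[B,C,D,E,F,G,A]
After op 2 (rotate(+1)): offset=2, physical=[A,B,C,D,E,F,G], logical=[C,D,E,F,G,A,B]
After op 3 (swap(6, 2)): offset=2, physical=[A,E,C,D,B,F,G], logical=[C,D,B,F,G,A,E]
After op 4 (replace(5, 'j')): offset=2, physical=[j,E,C,D,B,F,G], logical=[C,D,B,F,G,j,E]
After op 5 (rotate(-1)): offset=1, physical=[j,E,C,D,B,F,G], logical=[E,C,D,B,F,G,j]
After op 6 (replace(6, 'i')): offset=1, physical=[i,E,C,D,B,F,G], logical=[E,C,D,B,F,G,i]
After op 7 (swap(0, 2)): offset=1, physical=[i,D,C,E,B,F,G], logical=[D,C,E,B,F,G,i]
After op 8 (rotate(-1)): offset=0, physical=[i,D,C,E,B,F,G], logical=[i,D,C,E,B,F,G]
After op 9 (replace(1, 'i')): offset=0, physical=[i,i,C,E,B,F,G], logical=[i,i,C,E,B,F,G]
After op 10 (rotate(-2)): offset=5, physical=[i,i,C,E,B,F,G], logical=[F,G,i,i,C,E,B]
After op 11 (rotate(-1)): offset=4, physical=[i,i,C,E,B,F,G], logical=[B,F,G,i,i,C,E]
After op 12 (rotate(+2)): offset=6, physical=[i,i,C,E,B,F,G], logical=[G,i,i,C,E,B,F]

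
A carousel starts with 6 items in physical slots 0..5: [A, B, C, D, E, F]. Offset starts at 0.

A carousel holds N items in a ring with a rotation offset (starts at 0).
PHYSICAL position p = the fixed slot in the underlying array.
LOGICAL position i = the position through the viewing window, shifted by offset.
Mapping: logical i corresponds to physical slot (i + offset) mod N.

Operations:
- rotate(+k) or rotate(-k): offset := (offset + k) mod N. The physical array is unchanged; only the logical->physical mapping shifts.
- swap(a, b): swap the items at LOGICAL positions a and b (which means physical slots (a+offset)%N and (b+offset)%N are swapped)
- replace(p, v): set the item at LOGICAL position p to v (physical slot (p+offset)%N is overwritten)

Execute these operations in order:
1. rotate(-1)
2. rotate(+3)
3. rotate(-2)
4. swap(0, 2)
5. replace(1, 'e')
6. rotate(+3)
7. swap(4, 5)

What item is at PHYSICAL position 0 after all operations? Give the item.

Answer: C

Derivation:
After op 1 (rotate(-1)): offset=5, physical=[A,B,C,D,E,F], logical=[F,A,B,C,D,E]
After op 2 (rotate(+3)): offset=2, physical=[A,B,C,D,E,F], logical=[C,D,E,F,A,B]
After op 3 (rotate(-2)): offset=0, physical=[A,B,C,D,E,F], logical=[A,B,C,D,E,F]
After op 4 (swap(0, 2)): offset=0, physical=[C,B,A,D,E,F], logical=[C,B,A,D,E,F]
After op 5 (replace(1, 'e')): offset=0, physical=[C,e,A,D,E,F], logical=[C,e,A,D,E,F]
After op 6 (rotate(+3)): offset=3, physical=[C,e,A,D,E,F], logical=[D,E,F,C,e,A]
After op 7 (swap(4, 5)): offset=3, physical=[C,A,e,D,E,F], logical=[D,E,F,C,A,e]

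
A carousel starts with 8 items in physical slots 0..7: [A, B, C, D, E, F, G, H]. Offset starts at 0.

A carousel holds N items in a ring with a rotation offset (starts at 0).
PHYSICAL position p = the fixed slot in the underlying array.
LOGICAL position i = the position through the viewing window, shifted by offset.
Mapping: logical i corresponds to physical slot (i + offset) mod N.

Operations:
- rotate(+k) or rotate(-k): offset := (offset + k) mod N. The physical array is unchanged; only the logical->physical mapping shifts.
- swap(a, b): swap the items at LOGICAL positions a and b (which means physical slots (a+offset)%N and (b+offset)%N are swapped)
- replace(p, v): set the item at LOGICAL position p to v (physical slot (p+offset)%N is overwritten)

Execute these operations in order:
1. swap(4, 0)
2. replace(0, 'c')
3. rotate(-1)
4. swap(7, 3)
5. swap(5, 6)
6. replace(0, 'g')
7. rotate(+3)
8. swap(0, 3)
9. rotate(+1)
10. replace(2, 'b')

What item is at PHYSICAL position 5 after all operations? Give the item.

After op 1 (swap(4, 0)): offset=0, physical=[E,B,C,D,A,F,G,H], logical=[E,B,C,D,A,F,G,H]
After op 2 (replace(0, 'c')): offset=0, physical=[c,B,C,D,A,F,G,H], logical=[c,B,C,D,A,F,G,H]
After op 3 (rotate(-1)): offset=7, physical=[c,B,C,D,A,F,G,H], logical=[H,c,B,C,D,A,F,G]
After op 4 (swap(7, 3)): offset=7, physical=[c,B,G,D,A,F,C,H], logical=[H,c,B,G,D,A,F,C]
After op 5 (swap(5, 6)): offset=7, physical=[c,B,G,D,F,A,C,H], logical=[H,c,B,G,D,F,A,C]
After op 6 (replace(0, 'g')): offset=7, physical=[c,B,G,D,F,A,C,g], logical=[g,c,B,G,D,F,A,C]
After op 7 (rotate(+3)): offset=2, physical=[c,B,G,D,F,A,C,g], logical=[G,D,F,A,C,g,c,B]
After op 8 (swap(0, 3)): offset=2, physical=[c,B,A,D,F,G,C,g], logical=[A,D,F,G,C,g,c,B]
After op 9 (rotate(+1)): offset=3, physical=[c,B,A,D,F,G,C,g], logical=[D,F,G,C,g,c,B,A]
After op 10 (replace(2, 'b')): offset=3, physical=[c,B,A,D,F,b,C,g], logical=[D,F,b,C,g,c,B,A]

Answer: b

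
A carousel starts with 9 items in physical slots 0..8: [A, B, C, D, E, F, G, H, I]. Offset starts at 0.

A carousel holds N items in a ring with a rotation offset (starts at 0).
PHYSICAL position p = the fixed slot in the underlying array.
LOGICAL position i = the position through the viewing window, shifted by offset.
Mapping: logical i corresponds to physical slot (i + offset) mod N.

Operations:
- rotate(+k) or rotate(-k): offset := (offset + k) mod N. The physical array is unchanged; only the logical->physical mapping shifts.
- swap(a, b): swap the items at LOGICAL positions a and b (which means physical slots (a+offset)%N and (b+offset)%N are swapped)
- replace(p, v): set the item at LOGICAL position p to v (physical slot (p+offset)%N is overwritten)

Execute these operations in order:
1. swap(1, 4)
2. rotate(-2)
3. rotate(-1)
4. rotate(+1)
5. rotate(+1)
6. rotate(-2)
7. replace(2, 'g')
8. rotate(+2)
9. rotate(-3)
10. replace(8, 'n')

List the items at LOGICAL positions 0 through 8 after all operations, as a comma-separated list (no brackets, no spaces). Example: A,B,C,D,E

After op 1 (swap(1, 4)): offset=0, physical=[A,E,C,D,B,F,G,H,I], logical=[A,E,C,D,B,F,G,H,I]
After op 2 (rotate(-2)): offset=7, physical=[A,E,C,D,B,F,G,H,I], logical=[H,I,A,E,C,D,B,F,G]
After op 3 (rotate(-1)): offset=6, physical=[A,E,C,D,B,F,G,H,I], logical=[G,H,I,A,E,C,D,B,F]
After op 4 (rotate(+1)): offset=7, physical=[A,E,C,D,B,F,G,H,I], logical=[H,I,A,E,C,D,B,F,G]
After op 5 (rotate(+1)): offset=8, physical=[A,E,C,D,B,F,G,H,I], logical=[I,A,E,C,D,B,F,G,H]
After op 6 (rotate(-2)): offset=6, physical=[A,E,C,D,B,F,G,H,I], logical=[G,H,I,A,E,C,D,B,F]
After op 7 (replace(2, 'g')): offset=6, physical=[A,E,C,D,B,F,G,H,g], logical=[G,H,g,A,E,C,D,B,F]
After op 8 (rotate(+2)): offset=8, physical=[A,E,C,D,B,F,G,H,g], logical=[g,A,E,C,D,B,F,G,H]
After op 9 (rotate(-3)): offset=5, physical=[A,E,C,D,B,F,G,H,g], logical=[F,G,H,g,A,E,C,D,B]
After op 10 (replace(8, 'n')): offset=5, physical=[A,E,C,D,n,F,G,H,g], logical=[F,G,H,g,A,E,C,D,n]

Answer: F,G,H,g,A,E,C,D,n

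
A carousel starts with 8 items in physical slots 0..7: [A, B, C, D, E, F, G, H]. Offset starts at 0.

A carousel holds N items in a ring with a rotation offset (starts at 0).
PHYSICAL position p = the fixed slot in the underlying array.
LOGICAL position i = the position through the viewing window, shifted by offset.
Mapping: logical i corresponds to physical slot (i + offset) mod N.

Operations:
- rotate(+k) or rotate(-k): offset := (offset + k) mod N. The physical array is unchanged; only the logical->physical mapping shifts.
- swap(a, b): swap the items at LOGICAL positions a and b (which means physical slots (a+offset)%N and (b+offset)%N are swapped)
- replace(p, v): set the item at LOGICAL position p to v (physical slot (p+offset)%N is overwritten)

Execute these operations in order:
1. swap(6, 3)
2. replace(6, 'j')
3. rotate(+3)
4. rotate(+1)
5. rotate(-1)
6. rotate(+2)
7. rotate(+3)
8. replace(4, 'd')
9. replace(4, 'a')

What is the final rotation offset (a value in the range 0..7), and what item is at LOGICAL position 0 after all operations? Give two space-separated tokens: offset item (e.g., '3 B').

After op 1 (swap(6, 3)): offset=0, physical=[A,B,C,G,E,F,D,H], logical=[A,B,C,G,E,F,D,H]
After op 2 (replace(6, 'j')): offset=0, physical=[A,B,C,G,E,F,j,H], logical=[A,B,C,G,E,F,j,H]
After op 3 (rotate(+3)): offset=3, physical=[A,B,C,G,E,F,j,H], logical=[G,E,F,j,H,A,B,C]
After op 4 (rotate(+1)): offset=4, physical=[A,B,C,G,E,F,j,H], logical=[E,F,j,H,A,B,C,G]
After op 5 (rotate(-1)): offset=3, physical=[A,B,C,G,E,F,j,H], logical=[G,E,F,j,H,A,B,C]
After op 6 (rotate(+2)): offset=5, physical=[A,B,C,G,E,F,j,H], logical=[F,j,H,A,B,C,G,E]
After op 7 (rotate(+3)): offset=0, physical=[A,B,C,G,E,F,j,H], logical=[A,B,C,G,E,F,j,H]
After op 8 (replace(4, 'd')): offset=0, physical=[A,B,C,G,d,F,j,H], logical=[A,B,C,G,d,F,j,H]
After op 9 (replace(4, 'a')): offset=0, physical=[A,B,C,G,a,F,j,H], logical=[A,B,C,G,a,F,j,H]

Answer: 0 A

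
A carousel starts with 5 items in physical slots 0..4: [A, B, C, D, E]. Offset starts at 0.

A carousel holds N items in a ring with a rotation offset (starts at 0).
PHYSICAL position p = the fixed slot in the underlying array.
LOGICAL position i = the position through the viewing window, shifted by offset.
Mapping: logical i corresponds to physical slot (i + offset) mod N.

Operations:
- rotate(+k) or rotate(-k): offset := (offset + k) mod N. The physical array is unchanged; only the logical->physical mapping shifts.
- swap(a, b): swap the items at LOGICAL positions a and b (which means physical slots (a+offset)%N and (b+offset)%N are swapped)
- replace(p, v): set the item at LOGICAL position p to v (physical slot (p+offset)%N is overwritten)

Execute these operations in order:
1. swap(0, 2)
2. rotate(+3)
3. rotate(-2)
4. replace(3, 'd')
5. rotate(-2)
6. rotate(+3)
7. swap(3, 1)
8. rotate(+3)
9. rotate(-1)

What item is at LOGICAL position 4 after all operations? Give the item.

After op 1 (swap(0, 2)): offset=0, physical=[C,B,A,D,E], logical=[C,B,A,D,E]
After op 2 (rotate(+3)): offset=3, physical=[C,B,A,D,E], logical=[D,E,C,B,A]
After op 3 (rotate(-2)): offset=1, physical=[C,B,A,D,E], logical=[B,A,D,E,C]
After op 4 (replace(3, 'd')): offset=1, physical=[C,B,A,D,d], logical=[B,A,D,d,C]
After op 5 (rotate(-2)): offset=4, physical=[C,B,A,D,d], logical=[d,C,B,A,D]
After op 6 (rotate(+3)): offset=2, physical=[C,B,A,D,d], logical=[A,D,d,C,B]
After op 7 (swap(3, 1)): offset=2, physical=[D,B,A,C,d], logical=[A,C,d,D,B]
After op 8 (rotate(+3)): offset=0, physical=[D,B,A,C,d], logical=[D,B,A,C,d]
After op 9 (rotate(-1)): offset=4, physical=[D,B,A,C,d], logical=[d,D,B,A,C]

Answer: C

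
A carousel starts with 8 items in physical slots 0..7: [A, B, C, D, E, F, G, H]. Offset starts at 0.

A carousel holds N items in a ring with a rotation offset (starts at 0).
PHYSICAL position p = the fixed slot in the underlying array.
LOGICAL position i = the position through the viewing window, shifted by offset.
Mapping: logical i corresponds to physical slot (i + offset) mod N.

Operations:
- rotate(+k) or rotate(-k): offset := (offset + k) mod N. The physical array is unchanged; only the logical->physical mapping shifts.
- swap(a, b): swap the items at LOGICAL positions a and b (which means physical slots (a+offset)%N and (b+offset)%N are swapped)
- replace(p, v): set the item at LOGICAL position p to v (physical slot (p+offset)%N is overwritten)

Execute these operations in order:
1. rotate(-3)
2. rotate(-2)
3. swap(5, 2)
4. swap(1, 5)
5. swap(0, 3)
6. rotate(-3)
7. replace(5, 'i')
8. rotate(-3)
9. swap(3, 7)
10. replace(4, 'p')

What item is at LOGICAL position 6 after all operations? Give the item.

After op 1 (rotate(-3)): offset=5, physical=[A,B,C,D,E,F,G,H], logical=[F,G,H,A,B,C,D,E]
After op 2 (rotate(-2)): offset=3, physical=[A,B,C,D,E,F,G,H], logical=[D,E,F,G,H,A,B,C]
After op 3 (swap(5, 2)): offset=3, physical=[F,B,C,D,E,A,G,H], logical=[D,E,A,G,H,F,B,C]
After op 4 (swap(1, 5)): offset=3, physical=[E,B,C,D,F,A,G,H], logical=[D,F,A,G,H,E,B,C]
After op 5 (swap(0, 3)): offset=3, physical=[E,B,C,G,F,A,D,H], logical=[G,F,A,D,H,E,B,C]
After op 6 (rotate(-3)): offset=0, physical=[E,B,C,G,F,A,D,H], logical=[E,B,C,G,F,A,D,H]
After op 7 (replace(5, 'i')): offset=0, physical=[E,B,C,G,F,i,D,H], logical=[E,B,C,G,F,i,D,H]
After op 8 (rotate(-3)): offset=5, physical=[E,B,C,G,F,i,D,H], logical=[i,D,H,E,B,C,G,F]
After op 9 (swap(3, 7)): offset=5, physical=[F,B,C,G,E,i,D,H], logical=[i,D,H,F,B,C,G,E]
After op 10 (replace(4, 'p')): offset=5, physical=[F,p,C,G,E,i,D,H], logical=[i,D,H,F,p,C,G,E]

Answer: G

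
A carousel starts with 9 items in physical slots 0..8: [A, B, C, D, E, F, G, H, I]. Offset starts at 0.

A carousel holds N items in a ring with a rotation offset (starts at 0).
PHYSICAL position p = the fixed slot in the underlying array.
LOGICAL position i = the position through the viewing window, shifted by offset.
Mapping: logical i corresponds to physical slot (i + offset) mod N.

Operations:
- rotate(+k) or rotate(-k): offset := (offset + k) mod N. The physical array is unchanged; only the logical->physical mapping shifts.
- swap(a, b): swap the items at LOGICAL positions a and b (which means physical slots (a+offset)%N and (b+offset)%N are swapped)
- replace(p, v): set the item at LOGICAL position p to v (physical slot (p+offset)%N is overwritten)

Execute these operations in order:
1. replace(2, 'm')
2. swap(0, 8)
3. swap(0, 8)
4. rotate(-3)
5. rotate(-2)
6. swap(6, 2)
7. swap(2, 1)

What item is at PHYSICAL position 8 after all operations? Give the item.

Answer: I

Derivation:
After op 1 (replace(2, 'm')): offset=0, physical=[A,B,m,D,E,F,G,H,I], logical=[A,B,m,D,E,F,G,H,I]
After op 2 (swap(0, 8)): offset=0, physical=[I,B,m,D,E,F,G,H,A], logical=[I,B,m,D,E,F,G,H,A]
After op 3 (swap(0, 8)): offset=0, physical=[A,B,m,D,E,F,G,H,I], logical=[A,B,m,D,E,F,G,H,I]
After op 4 (rotate(-3)): offset=6, physical=[A,B,m,D,E,F,G,H,I], logical=[G,H,I,A,B,m,D,E,F]
After op 5 (rotate(-2)): offset=4, physical=[A,B,m,D,E,F,G,H,I], logical=[E,F,G,H,I,A,B,m,D]
After op 6 (swap(6, 2)): offset=4, physical=[A,G,m,D,E,F,B,H,I], logical=[E,F,B,H,I,A,G,m,D]
After op 7 (swap(2, 1)): offset=4, physical=[A,G,m,D,E,B,F,H,I], logical=[E,B,F,H,I,A,G,m,D]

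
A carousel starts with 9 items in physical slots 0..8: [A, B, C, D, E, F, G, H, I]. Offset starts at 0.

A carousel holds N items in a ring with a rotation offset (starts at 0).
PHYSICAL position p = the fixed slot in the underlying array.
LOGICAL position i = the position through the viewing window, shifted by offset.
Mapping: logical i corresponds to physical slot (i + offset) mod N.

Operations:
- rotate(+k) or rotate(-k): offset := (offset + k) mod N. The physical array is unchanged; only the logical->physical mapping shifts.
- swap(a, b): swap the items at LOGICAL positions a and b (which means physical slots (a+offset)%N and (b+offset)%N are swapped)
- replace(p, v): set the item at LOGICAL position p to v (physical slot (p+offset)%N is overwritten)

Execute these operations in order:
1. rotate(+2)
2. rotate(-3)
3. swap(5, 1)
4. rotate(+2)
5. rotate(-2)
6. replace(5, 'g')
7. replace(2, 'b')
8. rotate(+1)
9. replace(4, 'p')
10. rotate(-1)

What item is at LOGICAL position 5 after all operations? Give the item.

Answer: p

Derivation:
After op 1 (rotate(+2)): offset=2, physical=[A,B,C,D,E,F,G,H,I], logical=[C,D,E,F,G,H,I,A,B]
After op 2 (rotate(-3)): offset=8, physical=[A,B,C,D,E,F,G,H,I], logical=[I,A,B,C,D,E,F,G,H]
After op 3 (swap(5, 1)): offset=8, physical=[E,B,C,D,A,F,G,H,I], logical=[I,E,B,C,D,A,F,G,H]
After op 4 (rotate(+2)): offset=1, physical=[E,B,C,D,A,F,G,H,I], logical=[B,C,D,A,F,G,H,I,E]
After op 5 (rotate(-2)): offset=8, physical=[E,B,C,D,A,F,G,H,I], logical=[I,E,B,C,D,A,F,G,H]
After op 6 (replace(5, 'g')): offset=8, physical=[E,B,C,D,g,F,G,H,I], logical=[I,E,B,C,D,g,F,G,H]
After op 7 (replace(2, 'b')): offset=8, physical=[E,b,C,D,g,F,G,H,I], logical=[I,E,b,C,D,g,F,G,H]
After op 8 (rotate(+1)): offset=0, physical=[E,b,C,D,g,F,G,H,I], logical=[E,b,C,D,g,F,G,H,I]
After op 9 (replace(4, 'p')): offset=0, physical=[E,b,C,D,p,F,G,H,I], logical=[E,b,C,D,p,F,G,H,I]
After op 10 (rotate(-1)): offset=8, physical=[E,b,C,D,p,F,G,H,I], logical=[I,E,b,C,D,p,F,G,H]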